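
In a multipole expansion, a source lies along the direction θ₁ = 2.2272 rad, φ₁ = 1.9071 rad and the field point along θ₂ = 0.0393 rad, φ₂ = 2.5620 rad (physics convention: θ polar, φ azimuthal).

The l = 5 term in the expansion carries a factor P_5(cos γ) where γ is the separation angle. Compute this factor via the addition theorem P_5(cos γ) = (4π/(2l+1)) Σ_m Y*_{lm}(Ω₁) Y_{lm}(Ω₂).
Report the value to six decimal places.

Term-by-term m-sum for l=5 (normalisation 4π/11 = 1.142397):
  m=-5: -0.14392 - 0.01600j × 0.00000 - 0.00000j = -0.00000 + 0.00000j  (running Σ = -0.00000 + 0.00000j)
  m=-4: -0.07890 - 0.34383j × -0.00000 + 0.00000j = 0.00000 + 0.00000j  (running Σ = 0.00000 + 0.00000j)
  m=-3: 0.34230 - 0.21551j × 0.00003 - 0.00017j = -0.00003 - 0.00006j  (running Σ = -0.00002 - 0.00006j)
  m=-2: 0.05955 + 0.04743j × 0.00209 + 0.00478j = -0.00010 + 0.00038j  (running Σ = -0.00013 + 0.00032j)
  m=-1: 0.10895 - 0.31166j × -0.08378 - 0.05484j = -0.02622 + 0.02013j  (running Σ = -0.02635 + 0.02046j)
  m=0: 0.16642 + 0.00000j × 0.92480 + 0.00000j = 0.15391 + 0.00000j  (running Σ = 0.12756 + 0.02046j)
  m=1: -0.10895 - 0.31166j × 0.08378 - 0.05484j = -0.02622 - 0.02013j  (running Σ = 0.10134 + 0.00032j)
  m=2: 0.05955 - 0.04743j × 0.00209 - 0.00478j = -0.00010 - 0.00038j  (running Σ = 0.10124 - 0.00006j)
  m=3: -0.34230 - 0.21551j × -0.00003 - 0.00017j = -0.00003 + 0.00006j  (running Σ = 0.10121 + 0.00000j)
  m=4: -0.07890 + 0.34383j × -0.00000 - 0.00000j = 0.00000 - 0.00000j  (running Σ = 0.10122 + 0.00000j)
  m=5: 0.14392 - 0.01600j × -0.00000 - 0.00000j = -0.00000 - 0.00000j  (running Σ = 0.10122 + 0.00000j)
Σ over m = 0.10122 + 0.00000j; ×(4π/11) → 0.11563 + 0.00000j. Real part: 0.115629

0.115629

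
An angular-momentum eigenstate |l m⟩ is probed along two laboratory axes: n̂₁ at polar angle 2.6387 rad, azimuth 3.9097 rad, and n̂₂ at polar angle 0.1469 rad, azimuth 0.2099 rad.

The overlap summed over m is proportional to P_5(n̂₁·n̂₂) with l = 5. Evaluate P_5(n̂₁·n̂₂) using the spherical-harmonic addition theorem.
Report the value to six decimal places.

Expand P_5 via completeness: Σ_{m} conj(Y_{5,m}) at Ω₁ times Y_{5,m} at Ω₂ —
  m=-5: Y*=+0.009240+0.007766i  Y=+0.000016-0.000027i  product +0.000000-0.000000i
  m=-4: Y*=+0.069223-0.004795i  Y=+0.000445-0.000496i  product +0.000028-0.000036i
  m=-3: Y*=+0.153227-0.170009i  Y=+0.006845-0.004988i  product +0.000201-0.001928i
  m=-2: Y*=-0.015541-0.449228i  Y=+0.063492-0.028339i  product -0.013717-0.028082i
  m=-1: Y*=-0.291885-0.281961i  Y=+0.339747-0.072379i  product -0.119575-0.074669i
  m=+0: Y*=+0.164853-0.000000i  Y=+0.790067+0.000000i  product +0.130245+0.000000i
  m=+1: Y*=+0.291885-0.281961i  Y=-0.339747-0.072379i  product -0.119575+0.074669i
  m=+2: Y*=-0.015541+0.449228i  Y=+0.063492+0.028339i  product -0.013717+0.028082i
  m=+3: Y*=-0.153227-0.170009i  Y=-0.006845-0.004988i  product +0.000201+0.001928i
  m=+4: Y*=+0.069223+0.004795i  Y=+0.000445+0.000496i  product +0.000028+0.000036i
  m=+5: Y*=-0.009240+0.007766i  Y=-0.000016-0.000027i  product +0.000000+0.000000i
Total Σ_m = -0.135880-0.000000i. Multiply by 1.142397: -0.155229-0.000000i. P_5(cos γ) = -0.155229

-0.155229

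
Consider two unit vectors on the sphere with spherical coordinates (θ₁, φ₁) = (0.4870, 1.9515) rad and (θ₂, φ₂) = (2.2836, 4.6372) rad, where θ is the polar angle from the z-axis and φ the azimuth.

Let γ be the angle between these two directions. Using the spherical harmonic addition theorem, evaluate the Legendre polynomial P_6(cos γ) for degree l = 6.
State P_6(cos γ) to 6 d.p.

-0.263523

Summing Y*_{l m}(θ₁,φ₁)·Y_{l m}(θ₂,φ₂) over m ∈ [−6, 6]; prefactor 4π/(2·6+1) = 0.966644:
  term(m=-6) = -0.000422+0.000182i   from Y*(Ω₁)=+0.003321-0.003837i, Y(Ω₂)=-0.081509-0.039487i
  term(m=-5) = -0.005859+0.006835i   from Y*(Ω₁)=-0.031374-0.010842i, Y(Ω₂)=+0.099573-0.252264i
  term(m=-4) = -0.014064+0.054448i   from Y*(Ω₁)=+0.006230+0.129747i, Y(Ω₂)=+0.413491+0.128250i
  term(m=-3) = +0.020917+0.101558i   from Y*(Ω₁)=+0.300010-0.137114i, Y(Ω₂)=-0.070306+0.306383i
  term(m=-2) = -0.038133-0.049234i   from Y*(Ω₁)=-0.365070-0.347961i, Y(Ω₂)=+0.122084+0.018498i
  term(m=-1) = -0.095037-0.046601i   from Y*(Ω₁)=-0.107541+0.268698i, Y(Ω₂)=-0.027472+0.364688i
  term(m=+0) = -0.007422-0.000000i   from Y*(Ω₁)=-0.323511-0.000000i, Y(Ω₂)=+0.022941+0.000000i
  term(m=+1) = -0.095037+0.046601i   from Y*(Ω₁)=+0.107541+0.268698i, Y(Ω₂)=+0.027472+0.364688i
  term(m=+2) = -0.038133+0.049234i   from Y*(Ω₁)=-0.365070+0.347961i, Y(Ω₂)=+0.122084-0.018498i
  term(m=+3) = +0.020917-0.101558i   from Y*(Ω₁)=-0.300010-0.137114i, Y(Ω₂)=+0.070306+0.306383i
  term(m=+4) = -0.014064-0.054448i   from Y*(Ω₁)=+0.006230-0.129747i, Y(Ω₂)=+0.413491-0.128250i
  term(m=+5) = -0.005859-0.006835i   from Y*(Ω₁)=+0.031374-0.010842i, Y(Ω₂)=-0.099573-0.252264i
  term(m=+6) = -0.000422-0.000182i   from Y*(Ω₁)=+0.003321+0.003837i, Y(Ω₂)=-0.081509+0.039487i
Total Σ_m = -0.272617+0.000000i. Multiply by 0.966644: -0.263523+0.000000i. P_6(cos γ) = -0.263523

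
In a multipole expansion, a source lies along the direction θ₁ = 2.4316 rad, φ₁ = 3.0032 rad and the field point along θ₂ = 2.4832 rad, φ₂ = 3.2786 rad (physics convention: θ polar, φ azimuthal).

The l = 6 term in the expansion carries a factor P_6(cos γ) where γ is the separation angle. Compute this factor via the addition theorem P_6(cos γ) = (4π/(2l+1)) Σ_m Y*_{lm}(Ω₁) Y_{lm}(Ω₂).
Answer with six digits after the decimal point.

Addition theorem: P_6(cos γ) = (4π/13) Σ_m Y*_{lm}(Ω₁) Y_{lm}(Ω₂), m = −6…6:
  m=-6: Y*=+0.024996-0.027351i  Y=+0.017252-0.018566i  product -0.000077-0.000936i
  m=-5: Y*=+0.114986-0.095282i  Y=+0.087892-0.071810i  product +0.003264-0.016632i
  m=-4: Y*=+0.291819-0.180353i  Y=+0.251034-0.153231i  product +0.045621-0.089990i
  m=-3: Y*=+0.416415-0.183556i  Y=+0.419982-0.183048i  product +0.141287-0.153314i
  m=-2: Y*=+0.208060-0.059105i  Y=+0.311709-0.087617i  product +0.059676-0.036653i
  m=-1: Y*=-0.269963+0.037601i  Y=-0.168301+0.023204i  product +0.044563-0.012593i
  m=+0: Y*=-0.308945-0.000000i  Y=-0.383765+0.000000i  product +0.118562+0.000000i
  m=+1: Y*=+0.269963+0.037601i  Y=+0.168301+0.023204i  product +0.044563+0.012593i
  m=+2: Y*=+0.208060+0.059105i  Y=+0.311709+0.087617i  product +0.059676+0.036653i
  m=+3: Y*=-0.416415-0.183556i  Y=-0.419982-0.183048i  product +0.141287+0.153314i
  m=+4: Y*=+0.291819+0.180353i  Y=+0.251034+0.153231i  product +0.045621+0.089990i
  m=+5: Y*=-0.114986-0.095282i  Y=-0.087892-0.071810i  product +0.003264+0.016632i
  m=+6: Y*=+0.024996+0.027351i  Y=+0.017252+0.018566i  product -0.000077+0.000936i
Σ over m = +0.707230+0.000000i; ×(4π/13) → +0.683640+0.000000i. Real part: 0.683640

0.683640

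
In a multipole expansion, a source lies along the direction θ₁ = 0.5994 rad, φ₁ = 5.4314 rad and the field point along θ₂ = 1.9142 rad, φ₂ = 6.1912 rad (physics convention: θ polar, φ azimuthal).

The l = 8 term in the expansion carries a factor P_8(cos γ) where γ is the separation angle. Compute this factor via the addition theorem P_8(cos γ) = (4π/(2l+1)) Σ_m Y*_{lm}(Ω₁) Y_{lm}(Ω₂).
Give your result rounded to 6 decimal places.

Expand P_8 via completeness: Σ_{m} conj(Y_{8,m}) at Ω₁ times Y_{8,m} at Ω₂ —
  [-8]  conj(Y_{8,-8})(Ω₁) = +0.004560-0.002678i ; Y_{8,-8}(Ω₂) = +0.236108+0.213812i ; Δ = +0.001649+0.000343i
  [-7]  conj(Y_{8,-7})(Ω₁) = +0.029381+0.009759i ; Y_{8,-7}(Ω₂) = -0.364364-0.273499i ; Δ = -0.008036-0.011591i
  [-6]  conj(Y_{8,-6})(Ω₁) = +0.043424+0.103189i ; Y_{8,-6}(Ω₂) = +0.156486+0.096354i ; Δ = -0.003148+0.020332i
  [-5]  conj(Y_{8,-5})(Ω₁) = -0.121450+0.249214i ; Y_{8,-5}(Ω₂) = +0.236002+0.116906i ; Δ = -0.057797+0.044617i
  [-4]  conj(Y_{8,-4})(Ω₁) = -0.445866+0.121263i ; Y_{8,-4}(Ω₂) = -0.275959-0.106381i ; Δ = +0.135941+0.013968i
  [-3]  conj(Y_{8,-3})(Ω₁) = -0.366827-0.243617i ; Y_{8,-3}(Ω₂) = -0.130819-0.037045i ; Δ = +0.038963+0.045459i
  [-2]  conj(Y_{8,-2})(Ω₁) = -0.004690-0.035118i ; Y_{8,-2}(Ω₂) = +0.312532+0.058154i ; Δ = +0.000576-0.011248i
  [-1]  conj(Y_{8,-1})(Ω₁) = -0.265298+0.303086i ; Y_{8,-1}(Ω₂) = +0.077348+0.007135i ; Δ = -0.022683+0.021550i
  [+0]  conj(Y_{8,0})(Ω₁) = -0.173887-0.000000i ; Y_{8,0}(Ω₂) = -0.319996+0.000000i ; Δ = +0.055643+0.000000i
  [+1]  conj(Y_{8,1})(Ω₁) = +0.265298+0.303086i ; Y_{8,1}(Ω₂) = -0.077348+0.007135i ; Δ = -0.022683-0.021550i
  [+2]  conj(Y_{8,2})(Ω₁) = -0.004690+0.035118i ; Y_{8,2}(Ω₂) = +0.312532-0.058154i ; Δ = +0.000576+0.011248i
  [+3]  conj(Y_{8,3})(Ω₁) = +0.366827-0.243617i ; Y_{8,3}(Ω₂) = +0.130819-0.037045i ; Δ = +0.038963-0.045459i
  [+4]  conj(Y_{8,4})(Ω₁) = -0.445866-0.121263i ; Y_{8,4}(Ω₂) = -0.275959+0.106381i ; Δ = +0.135941-0.013968i
  [+5]  conj(Y_{8,5})(Ω₁) = +0.121450+0.249214i ; Y_{8,5}(Ω₂) = -0.236002+0.116906i ; Δ = -0.057797-0.044617i
  [+6]  conj(Y_{8,6})(Ω₁) = +0.043424-0.103189i ; Y_{8,6}(Ω₂) = +0.156486-0.096354i ; Δ = -0.003148-0.020332i
  [+7]  conj(Y_{8,7})(Ω₁) = -0.029381+0.009759i ; Y_{8,7}(Ω₂) = +0.364364-0.273499i ; Δ = -0.008036+0.011591i
  [+8]  conj(Y_{8,8})(Ω₁) = +0.004560+0.002678i ; Y_{8,8}(Ω₂) = +0.236108-0.213812i ; Δ = +0.001649-0.000343i
Total Σ_m = +0.226575-0.000000i. Multiply by 0.739198: +0.167484-0.000000i. P_8(cos γ) = 0.167484

0.167484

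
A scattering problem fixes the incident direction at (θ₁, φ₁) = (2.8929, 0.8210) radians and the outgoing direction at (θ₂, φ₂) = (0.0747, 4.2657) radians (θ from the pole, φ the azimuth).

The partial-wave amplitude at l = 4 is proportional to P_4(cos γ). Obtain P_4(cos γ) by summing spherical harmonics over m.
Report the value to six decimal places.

0.846284

Summing Y*_{l m}(θ₁,φ₁)·Y_{l m}(θ₂,φ₂) over m ∈ [−4, 4]; prefactor 4π/(2·4+1) = 1.396263:
  m=-4: -0.00161 - 0.00023j × -0.00000 + 0.00001j = 0.00000 - 0.00000j  (running Σ = 0.00000 - 0.00000j)
  m=-3: 0.01408 - 0.01136j × 0.00051 - 0.00012j = 0.00001 - 0.00001j  (running Σ = 0.00001 - 0.00001j)
  m=-2: -0.00804 + 0.11272j × -0.00696 - 0.00865j = 0.00103 - 0.00072j  (running Σ = 0.00104 - 0.00072j)
  m=-1: -0.27504 - 0.29535j × -0.06024 + 0.12578j = 0.05372 - 0.01680j  (running Σ = 0.05476 - 0.01752j)
  m=0: 0.60352 + 0.00000j × 0.82283 + 0.00000j = 0.49659 + 0.00000j  (running Σ = 0.55135 - 0.01752j)
  m=1: 0.27504 - 0.29535j × 0.06024 + 0.12578j = 0.05372 + 0.01680j  (running Σ = 0.60507 - 0.00072j)
  m=2: -0.00804 - 0.11272j × -0.00696 + 0.00865j = 0.00103 + 0.00072j  (running Σ = 0.60610 - 0.00001j)
  m=3: -0.01408 - 0.01136j × -0.00051 - 0.00012j = 0.00001 + 0.00001j  (running Σ = 0.60611 - 0.00000j)
  m=4: -0.00161 + 0.00023j × -0.00000 - 0.00001j = 0.00000 + 0.00000j  (running Σ = 0.60611 - 0.00000j)
Σ over m = 0.60611 - 0.00000j; ×(4π/9) → 0.84628 - 0.00000j. Real part: 0.846284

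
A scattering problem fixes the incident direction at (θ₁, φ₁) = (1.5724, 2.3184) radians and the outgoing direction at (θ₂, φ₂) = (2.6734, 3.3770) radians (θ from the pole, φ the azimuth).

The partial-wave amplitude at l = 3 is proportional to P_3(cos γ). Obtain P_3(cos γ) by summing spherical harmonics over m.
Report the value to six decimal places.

-0.306322

Expand P_3 via completeness: Σ_{m} conj(Y_{3,m}) at Ω₁ times Y_{3,m} at Ω₂ —
  [-3]  conj(Y_{3,-3})(Ω₁) = 0.32651 + 0.25975j ; Y_{3,-3}(Ω₂) = -0.02917 + 0.02488j ; Δ = -0.01599 + 0.00055j
  [-2]  conj(Y_{3,-2})(Ω₁) = 0.00012 + 0.00163j ; Y_{3,-2}(Ω₂) = -0.16552 + 0.08425j ; Δ = -0.00016 - 0.00026j
  [-1]  conj(Y_{3,-1})(Ω₁) = 0.21972 - 0.23699j ; Y_{3,-1}(Ω₂) = -0.42287 + 0.10143j ; Δ = -0.06888 + 0.12250j
  [+0]  conj(Y_{3,0})(Ω₁) = 0.00180 + 0.00000j ; Y_{3,0}(Ω₂) = -0.32694 + 0.00000j ; Δ = -0.00059 + 0.00000j
  [+1]  conj(Y_{3,1})(Ω₁) = -0.21972 - 0.23699j ; Y_{3,1}(Ω₂) = 0.42287 + 0.10143j ; Δ = -0.06888 - 0.12250j
  [+2]  conj(Y_{3,2})(Ω₁) = 0.00012 - 0.00163j ; Y_{3,2}(Ω₂) = -0.16552 - 0.08425j ; Δ = -0.00016 + 0.00026j
  [+3]  conj(Y_{3,3})(Ω₁) = -0.32651 + 0.25975j ; Y_{3,3}(Ω₂) = 0.02917 + 0.02488j ; Δ = -0.01599 - 0.00055j
Accumulated sum -0.17063 + 0.00000j; after 4π/(2l+1) scaling, -0.30632 + 0.00000j ⇒ P_3 = -0.306322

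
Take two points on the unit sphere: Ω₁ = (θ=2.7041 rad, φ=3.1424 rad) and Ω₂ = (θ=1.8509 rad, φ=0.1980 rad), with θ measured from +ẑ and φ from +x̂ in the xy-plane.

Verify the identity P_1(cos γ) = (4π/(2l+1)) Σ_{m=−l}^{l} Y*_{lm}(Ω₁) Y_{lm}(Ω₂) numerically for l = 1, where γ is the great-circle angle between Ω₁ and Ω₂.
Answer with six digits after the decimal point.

-0.148849

Summing Y*_{l m}(θ₁,φ₁)·Y_{l m}(θ₂,φ₂) over m ∈ [−1, 1]; prefactor 4π/(2·1+1) = 4.188790:
  term(m=-1) = (-0.047659, 0.009522)   from Y*(Ω₁)=(-0.146375, -0.000118), Y(Ω₂)=(0.325542, -0.065313)
  term(m=+0) = (0.059783, 0.000000)   from Y*(Ω₁)=(-0.442584, -0.000000), Y(Ω₂)=(-0.135077, 0.000000)
  term(m=+1) = (-0.047659, -0.009522)   from Y*(Ω₁)=(0.146375, -0.000118), Y(Ω₂)=(-0.325542, -0.065313)
Accumulated sum (-0.035535, 0.000000); after 4π/(2l+1) scaling, (-0.148849, 0.000000) ⇒ P_1 = -0.148849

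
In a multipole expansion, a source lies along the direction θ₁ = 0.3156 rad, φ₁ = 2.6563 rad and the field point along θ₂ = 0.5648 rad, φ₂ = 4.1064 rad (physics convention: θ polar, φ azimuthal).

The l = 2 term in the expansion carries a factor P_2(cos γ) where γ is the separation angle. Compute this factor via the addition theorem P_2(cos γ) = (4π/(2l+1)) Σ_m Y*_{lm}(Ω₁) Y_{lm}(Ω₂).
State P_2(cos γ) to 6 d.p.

Addition theorem: P_2(cos γ) = (4π/5) Σ_m Y*_{lm}(Ω₁) Y_{lm}(Ω₂), m = −2…2:
  m=-2: Y*=(0.021019, -0.030709)  Y=(-0.038861, -0.103616)  product (-0.003999, -0.000984)
  m=-1: Y*=(-0.201627, 0.106329)  Y=(-0.198944, 0.287091)  product (0.009586, -0.079039)
  m=+0: Y*=(0.539629, -0.000000)  Y=(0.359714, 0.000000)  product (0.194112, 0.000000)
  m=+1: Y*=(0.201627, 0.106329)  Y=(0.198944, 0.287091)  product (0.009586, 0.079039)
  m=+2: Y*=(0.021019, 0.030709)  Y=(-0.038861, 0.103616)  product (-0.003999, 0.000984)
Total Σ_m = (0.205287, -0.000000). Multiply by 2.513274: (0.515943, -0.000000). P_2(cos γ) = 0.515943

0.515943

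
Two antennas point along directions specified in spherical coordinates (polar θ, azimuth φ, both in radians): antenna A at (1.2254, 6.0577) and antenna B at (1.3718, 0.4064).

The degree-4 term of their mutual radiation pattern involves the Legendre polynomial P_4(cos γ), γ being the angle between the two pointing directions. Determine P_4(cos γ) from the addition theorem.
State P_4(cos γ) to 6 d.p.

Addition theorem: P_4(cos γ) = (4π/9) Σ_m Y*_{lm}(Ω₁) Y_{lm}(Ω₂), m = −4…4:
  m=-4: (0.215104, -0.272149) × (-0.022383, -0.408007) = (-0.115853, -0.081673)  (running Σ = (-0.115853, -0.081673))
  m=-3: (0.275301, -0.221016) × (0.080270, -0.218817) = (-0.026263, -0.077981)  (running Σ = (-0.142117, -0.159654))
  m=-2: (-0.052672, 0.025507) × (-0.160534, 0.169582) = (0.004130, -0.013027)  (running Σ = (-0.137986, -0.172681))
  m=-1: (-0.322823, 0.074051) × (-0.229593, 0.098807) = (0.066801, -0.048899)  (running Σ = (-0.071185, -0.221580))
  m=0: (0.002223, -0.000000) × (0.198989, 0.000000) = (0.000442, 0.000000)  (running Σ = (-0.070743, -0.221580))
  m=1: (0.322823, 0.074051) × (0.229593, 0.098807) = (0.066801, 0.048899)  (running Σ = (-0.003942, -0.172681))
  m=2: (-0.052672, -0.025507) × (-0.160534, -0.169582) = (0.004130, 0.013027)  (running Σ = (0.000188, -0.159654))
  m=3: (-0.275301, -0.221016) × (-0.080270, -0.218817) = (-0.026263, 0.077981)  (running Σ = (-0.026075, -0.081673))
  m=4: (0.215104, 0.272149) × (-0.022383, 0.408007) = (-0.115853, 0.081673)  (running Σ = (-0.141928, 0.000000))
Total Σ_m = (-0.141928, 0.000000). Multiply by 1.396263: (-0.198169, 0.000000). P_4(cos γ) = -0.198169

-0.198169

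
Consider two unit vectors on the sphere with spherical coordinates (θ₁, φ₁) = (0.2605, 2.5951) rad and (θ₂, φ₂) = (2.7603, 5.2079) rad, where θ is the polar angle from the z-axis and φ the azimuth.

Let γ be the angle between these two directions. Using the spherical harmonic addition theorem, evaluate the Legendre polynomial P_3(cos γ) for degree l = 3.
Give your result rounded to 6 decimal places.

-0.880829

Addition theorem: P_3(cos γ) = (4π/7) Σ_m Y*_{lm}(Ω₁) Y_{lm}(Ω₂), m = −3…3:
  m=-3: (0.000489, 0.007112) × (-0.021423, -0.001809) = (0.000002, -0.000153)  (running Σ = (0.000002, -0.000153))
  m=-2: (0.030124, -0.058173) × (0.071961, -0.109890) = (-0.004225, -0.007497)  (running Σ = (-0.004223, -0.007650))
  m=-1: (-0.260875, 0.158687) × (0.189138, 0.349939) = (-0.104872, -0.061277)  (running Σ = (-0.109095, -0.068926))
  m=0: (0.601567, -0.000000) × (-0.452933, 0.000000) = (-0.272469, 0.000000)  (running Σ = (-0.381564, -0.068926))
  m=1: (0.260875, 0.158687) × (-0.189138, 0.349939) = (-0.104872, 0.061277)  (running Σ = (-0.486437, -0.007650))
  m=2: (0.030124, 0.058173) × (0.071961, 0.109890) = (-0.004225, 0.007497)  (running Σ = (-0.490661, -0.000153))
  m=3: (-0.000489, 0.007112) × (0.021423, -0.001809) = (0.000002, 0.000153)  (running Σ = (-0.490659, 0.000000))
Total Σ_m = (-0.490659, 0.000000). Multiply by 1.795196: (-0.880829, 0.000000). P_3(cos γ) = -0.880829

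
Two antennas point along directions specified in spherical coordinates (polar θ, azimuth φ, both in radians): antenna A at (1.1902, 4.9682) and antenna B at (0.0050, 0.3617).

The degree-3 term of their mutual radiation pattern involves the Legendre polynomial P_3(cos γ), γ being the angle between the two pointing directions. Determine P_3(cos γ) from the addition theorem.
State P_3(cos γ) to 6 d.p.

Summing Y*_{l m}(θ₁,φ₁)·Y_{l m}(θ₂,φ₂) over m ∈ [−3, 3]; prefactor 4π/(2·3+1) = 1.795196:
  [-3]  conj(Y_{3,-3})(Ω₁) = -0.231834+0.240317i ; Y_{3,-3}(Ω₂) = +0.000000-0.000000i ; Δ = +0.000000+0.000000i
  [-2]  conj(Y_{3,-2})(Ω₁) = -0.285349-0.160221i ; Y_{3,-2}(Ω₂) = +0.000019-0.000017i ; Δ = -0.000008+0.000002i
  [-1]  conj(Y_{3,-1})(Ω₁) = -0.023539+0.090000i ; Y_{3,-1}(Ω₂) = +0.006045-0.002287i ; Δ = +0.000064+0.000598i
  [+0]  conj(Y_{3,0})(Ω₁) = -0.320229-0.000000i ; Y_{3,0}(Ω₂) = +0.746297+0.000000i ; Δ = -0.238986-0.000000i
  [+1]  conj(Y_{3,1})(Ω₁) = +0.023539+0.090000i ; Y_{3,1}(Ω₂) = -0.006045-0.002287i ; Δ = +0.000064-0.000598i
  [+2]  conj(Y_{3,2})(Ω₁) = -0.285349+0.160221i ; Y_{3,2}(Ω₂) = +0.000019+0.000017i ; Δ = -0.000008-0.000002i
  [+3]  conj(Y_{3,3})(Ω₁) = +0.231834+0.240317i ; Y_{3,3}(Ω₂) = -0.000000-0.000000i ; Δ = +0.000000-0.000000i
Σ over m = -0.238875+0.000000i; ×(4π/7) → -0.428828+0.000000i. Real part: -0.428828

-0.428828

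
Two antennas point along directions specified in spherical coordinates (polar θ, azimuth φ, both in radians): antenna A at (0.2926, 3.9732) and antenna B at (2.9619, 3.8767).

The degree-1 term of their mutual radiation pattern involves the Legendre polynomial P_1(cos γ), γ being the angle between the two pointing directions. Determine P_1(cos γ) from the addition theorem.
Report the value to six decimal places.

Summing Y*_{l m}(θ₁,φ₁)·Y_{l m}(θ₂,φ₂) over m ∈ [−1, 1]; prefactor 4π/(2·1+1) = 4.188790:
  m=-1: Y*=-0.06714 - 0.07365j  Y=-0.04580 + 0.04141j  product 0.00613 + 0.00059j
  m=+0: Y*=0.46784 + 0.00000j  Y=-0.48074 + 0.00000j  product -0.22491 + 0.00000j
  m=+1: Y*=0.06714 - 0.07365j  Y=0.04580 + 0.04141j  product 0.00613 - 0.00059j
Total Σ_m = -0.21266 + 0.00000j. Multiply by 4.188790: -0.89077 + 0.00000j. P_1(cos γ) = -0.890767

-0.890767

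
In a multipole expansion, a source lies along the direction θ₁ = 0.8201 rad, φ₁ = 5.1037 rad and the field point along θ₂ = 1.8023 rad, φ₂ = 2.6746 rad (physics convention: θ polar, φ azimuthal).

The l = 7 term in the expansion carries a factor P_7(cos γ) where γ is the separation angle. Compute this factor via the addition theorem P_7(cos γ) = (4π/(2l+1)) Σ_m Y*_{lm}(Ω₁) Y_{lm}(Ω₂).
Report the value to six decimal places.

-0.165386

Expand P_7 via completeness: Σ_{m} conj(Y_{7,m}) at Ω₁ times Y_{7,m} at Ω₂ —
  m=-7: -0.021888-0.051423i × +0.410459+0.052559i = -0.006281-0.022258i  (running Σ = -0.006281-0.022258i)
  m=-6: +0.136789-0.139087i × +0.344140-0.121594i = +0.030162-0.064498i  (running Σ = +0.023881-0.086756i)
  m=-5: +0.358824+0.145721i × -0.070003+0.073041i = -0.035762+0.016008i  (running Σ = -0.011881-0.070748i)
  m=-4: +0.002423+0.436368i × -0.102466+0.334592i = -0.146253-0.043902i  (running Σ = -0.158135-0.114650i)
  m=-3: -0.129728+0.054369i × +0.001348+0.007859i = -0.000602-0.000946i  (running Σ = -0.158737-0.115596i)
  m=-2: +0.211309+0.210139i × -0.194248-0.262640i = +0.014145-0.096317i  (running Σ = -0.144592-0.211914i)
  m=-1: -0.109341+0.265012i × -0.044279-0.022325i = +0.010758-0.009293i  (running Σ = -0.133834-0.221207i)
  m=0: +0.221162-0.000000i × +0.317658+0.000000i = +0.070254+0.000000i  (running Σ = -0.063580-0.221207i)
  m=1: +0.109341+0.265012i × +0.044279-0.022325i = +0.010758+0.009293i  (running Σ = -0.052822-0.211914i)
  m=2: +0.211309-0.210139i × -0.194248+0.262640i = +0.014145+0.096317i  (running Σ = -0.038678-0.115596i)
  m=3: +0.129728+0.054369i × -0.001348+0.007859i = -0.000602+0.000946i  (running Σ = -0.039280-0.114650i)
  m=4: +0.002423-0.436368i × -0.102466-0.334592i = -0.146253+0.043902i  (running Σ = -0.185533-0.070748i)
  m=5: -0.358824+0.145721i × +0.070003+0.073041i = -0.035762-0.016008i  (running Σ = -0.221296-0.086756i)
  m=6: +0.136789+0.139087i × +0.344140+0.121594i = +0.030162+0.064498i  (running Σ = -0.191133-0.022258i)
  m=7: +0.021888-0.051423i × -0.410459+0.052559i = -0.006281+0.022258i  (running Σ = -0.197415+0.000000i)
Accumulated sum -0.197415+0.000000i; after 4π/(2l+1) scaling, -0.165386+0.000000i ⇒ P_7 = -0.165386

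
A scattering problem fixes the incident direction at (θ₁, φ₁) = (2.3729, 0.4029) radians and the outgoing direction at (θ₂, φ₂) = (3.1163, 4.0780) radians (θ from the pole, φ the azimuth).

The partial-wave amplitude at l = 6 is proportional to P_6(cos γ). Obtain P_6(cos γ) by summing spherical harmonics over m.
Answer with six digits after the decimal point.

-0.136546

Addition theorem: P_6(cos γ) = (4π/13) Σ_m Y*_{lm}(Ω₁) Y_{lm}(Ω₂), m = −6…6:
  m=-6: -0.040848+0.036130i × +0.000000+0.000000i = -0.000000+0.000000i  (running Σ = -0.000000+0.000000i)
  m=-5: +0.083853-0.176416i × -0.000000+0.000000i = +0.000000+0.000000i  (running Σ = +0.000000+0.000000i)
  m=-4: -0.015922+0.389997i × -0.000001+0.000001i = -0.000000-0.000000i  (running Σ = -0.000000-0.000000i)
  m=-3: -0.149559-0.394826i × -0.000080-0.000027i = +0.000001+0.000036i  (running Σ = +0.000001+0.000035i)
  m=-2: +0.055567+0.057882i × -0.000989-0.003176i = +0.000129-0.000234i  (running Σ = +0.000130-0.000199i)
  m=-1: +0.320196+0.136473i × +0.049243-0.066919i = +0.024900-0.014707i  (running Σ = +0.025030-0.014906i)
  m=0: -0.189369-0.000000i × +1.010287+0.000000i = -0.191317-0.000000i  (running Σ = -0.166288-0.014906i)
  m=1: -0.320196+0.136473i × -0.049243-0.066919i = +0.024900+0.014707i  (running Σ = -0.141388-0.000199i)
  m=2: +0.055567-0.057882i × -0.000989+0.003176i = +0.000129+0.000234i  (running Σ = -0.141259+0.000035i)
  m=3: +0.149559-0.394826i × +0.000080-0.000027i = +0.000001-0.000036i  (running Σ = -0.141258-0.000000i)
  m=4: -0.015922-0.389997i × -0.000001-0.000001i = -0.000000+0.000000i  (running Σ = -0.141258+0.000000i)
  m=5: -0.083853-0.176416i × +0.000000+0.000000i = +0.000000-0.000000i  (running Σ = -0.141258+0.000000i)
  m=6: -0.040848-0.036130i × +0.000000-0.000000i = -0.000000-0.000000i  (running Σ = -0.141258+0.000000i)
Accumulated sum -0.141258+0.000000i; after 4π/(2l+1) scaling, -0.136546+0.000000i ⇒ P_6 = -0.136546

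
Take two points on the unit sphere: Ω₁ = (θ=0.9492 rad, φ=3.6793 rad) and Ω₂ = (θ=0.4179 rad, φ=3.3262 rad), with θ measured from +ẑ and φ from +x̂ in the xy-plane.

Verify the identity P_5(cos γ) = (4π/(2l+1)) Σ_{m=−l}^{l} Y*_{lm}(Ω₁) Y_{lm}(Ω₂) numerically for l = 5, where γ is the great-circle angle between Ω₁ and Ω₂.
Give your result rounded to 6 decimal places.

Expand P_5 via completeness: Σ_{m} conj(Y_{5,m}) at Ω₁ times Y_{5,m} at Ω₂ —
  [-5]  conj(Y_{5,-5})(Ω₁) = (0.148175, -0.072136) ; Y_{5,-5}(Ω₂) = (-0.003083, 0.004075) ; Δ = (-0.000163, 0.000826)
  [-4]  conj(Y_{5,-4})(Ω₁) = (-0.204593, 0.312252) ; Y_{5,-4}(Ω₂) = (0.026912, -0.024496) ; Δ = (0.002143, 0.013415)
  [-3]  conj(Y_{5,-3})(Ω₁) = (0.016138, -0.381055) ; Y_{5,-3}(Ω₂) = (-0.128189, 0.079269) ; Δ = (0.028137, 0.050126)
  [-2]  conj(Y_{5,-2})(Ω₁) = (0.005376, 0.009949) ; Y_{5,-2}(Ω₂) = (0.358290, -0.138644) ; Δ = (0.003305, 0.002819)
  [-1]  conj(Y_{5,-1})(Ω₁) = (0.298017, 0.177713) ; Y_{5,-1}(Ω₂) = (-0.505719, 0.094435) ; Δ = (-0.167495, -0.061730)
  [+0]  conj(Y_{5,0})(Ω₁) = (-0.101682, -0.000000) ; Y_{5,0}(Ω₂) = (0.051890, 0.000000) ; Δ = (-0.005276, -0.000000)
  [+1]  conj(Y_{5,1})(Ω₁) = (-0.298017, 0.177713) ; Y_{5,1}(Ω₂) = (0.505719, 0.094435) ; Δ = (-0.167495, 0.061730)
  [+2]  conj(Y_{5,2})(Ω₁) = (0.005376, -0.009949) ; Y_{5,2}(Ω₂) = (0.358290, 0.138644) ; Δ = (0.003305, -0.002819)
  [+3]  conj(Y_{5,3})(Ω₁) = (-0.016138, -0.381055) ; Y_{5,3}(Ω₂) = (0.128189, 0.079269) ; Δ = (0.028137, -0.050126)
  [+4]  conj(Y_{5,4})(Ω₁) = (-0.204593, -0.312252) ; Y_{5,4}(Ω₂) = (0.026912, 0.024496) ; Δ = (0.002143, -0.013415)
  [+5]  conj(Y_{5,5})(Ω₁) = (-0.148175, -0.072136) ; Y_{5,5}(Ω₂) = (0.003083, 0.004075) ; Δ = (-0.000163, -0.000826)
Σ over m = (-0.273422, -0.000000); ×(4π/11) → (-0.312356, -0.000000). Real part: -0.312356

-0.312356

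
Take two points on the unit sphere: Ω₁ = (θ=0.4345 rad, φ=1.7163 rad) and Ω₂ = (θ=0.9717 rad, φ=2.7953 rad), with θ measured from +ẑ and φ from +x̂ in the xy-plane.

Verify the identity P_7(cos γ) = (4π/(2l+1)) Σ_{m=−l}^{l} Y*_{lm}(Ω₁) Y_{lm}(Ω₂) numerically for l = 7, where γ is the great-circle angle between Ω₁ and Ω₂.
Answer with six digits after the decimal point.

0.219252

Term-by-term m-sum for l=7 (normalisation 4π/15 = 0.837758):
  m=-7: Y*=(0.000997, -0.000614)  Y=(0.098704, -0.086142)  product (0.000045, -0.000147)
  m=-6: Y*=(-0.006068, -0.007236)  Y=(-0.162506, 0.292606)  product (0.003103, -0.000599)
  m=-5: Y*=(-0.031276, 0.035123)  Y=(0.070663, -0.436021)  product (0.013105, 0.016119)
  m=-4: Y*=(0.134389, 0.088435)  Y=(0.040277, 0.214482)  product (-0.013555, 0.032386)
  m=-3: Y*=(0.158773, -0.340330)  Y=(0.111494, 0.189456)  product (0.082180, -0.007864)
  m=-2: Y*=(-0.513210, -0.153712)  Y=(-0.255571, -0.212045)  product (0.098568, 0.148108)
  m=-1: Y*=(-0.038714, 0.264189)  Y=(-0.082873, -0.029903)  product (0.011108, -0.020736)
  m=+0: Y*=(-0.372311, -0.000000)  Y=(0.342178, 0.000000)  product (-0.127396, -0.000000)
  m=+1: Y*=(0.038714, 0.264189)  Y=(0.082873, -0.029903)  product (0.011108, 0.020736)
  m=+2: Y*=(-0.513210, 0.153712)  Y=(-0.255571, 0.212045)  product (0.098568, -0.148108)
  m=+3: Y*=(-0.158773, -0.340330)  Y=(-0.111494, 0.189456)  product (0.082180, 0.007864)
  m=+4: Y*=(0.134389, -0.088435)  Y=(0.040277, -0.214482)  product (-0.013555, -0.032386)
  m=+5: Y*=(0.031276, 0.035123)  Y=(-0.070663, -0.436021)  product (0.013105, -0.016119)
  m=+6: Y*=(-0.006068, 0.007236)  Y=(-0.162506, -0.292606)  product (0.003103, 0.000599)
  m=+7: Y*=(-0.000997, -0.000614)  Y=(-0.098704, -0.086142)  product (0.000045, 0.000147)
Accumulated sum (0.261713, -0.000000); after 4π/(2l+1) scaling, (0.219252, -0.000000) ⇒ P_7 = 0.219252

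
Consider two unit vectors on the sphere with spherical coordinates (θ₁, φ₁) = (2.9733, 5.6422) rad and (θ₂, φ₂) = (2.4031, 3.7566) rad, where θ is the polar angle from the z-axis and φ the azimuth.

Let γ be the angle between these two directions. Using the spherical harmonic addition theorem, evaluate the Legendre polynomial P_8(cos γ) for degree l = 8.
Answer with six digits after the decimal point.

0.311861

Summing Y*_{l m}(θ₁,φ₁)·Y_{l m}(θ₂,φ₂) over m ∈ [−8, 8]; prefactor 4π/(2·8+1) = 0.739198:
  [-8]  conj(Y_{8,-8})(Ω₁) = +0.000000+0.000000i ; Y_{8,-8}(Ω₂) = +0.004482+0.021269i ; Δ = -0.000000+0.000000i
  [-7]  conj(Y_{8,-7})(Ω₁) = +0.000002-0.000007i ; Y_{8,-7}(Ω₂) = -0.037838+0.087695i ; Δ = +0.000001+0.000000i
  [-6]  conj(Y_{8,-6})(Ω₁) = -0.000086+0.000073i ; Y_{8,-6}(Ω₂) = -0.215297+0.131541i ; Δ = +0.000009-0.000027i
  [-5]  conj(Y_{8,-5})(Ω₁) = +0.001221-0.000077i ; Y_{8,-5}(Ω₂) = -0.431510-0.028762i ; Δ = -0.000529-0.000002i
  [-4]  conj(Y_{8,-4})(Ω₁) = -0.008284-0.005399i ; Y_{8,-4}(Ω₂) = -0.335527-0.272197i ; Δ = +0.001310+0.004066i
  [-3]  conj(Y_{8,-3})(Ω₁) = +0.020340+0.055349i ; Y_{8,-3}(Ω₂) = -0.023714-0.084299i ; Δ = +0.004184-0.003027i
  [-2]  conj(Y_{8,-2})(Ω₁) = +0.070325-0.236678i ; Y_{8,-2}(Ω₂) = -0.113937+0.321296i ; Δ = +0.068031+0.049562i
  [-1]  conj(Y_{8,-1})(Ω₁) = -0.510980+0.381230i ; Y_{8,-1}(Ω₂) = -0.215682+0.152358i ; Δ = +0.052126-0.160076i
  [+0]  conj(Y_{8,0})(Ω₁) = +0.640987-0.000000i ; Y_{8,0}(Ω₂) = +0.267759+0.000000i ; Δ = +0.171630+0.000000i
  [+1]  conj(Y_{8,1})(Ω₁) = +0.510980+0.381230i ; Y_{8,1}(Ω₂) = +0.215682+0.152358i ; Δ = +0.052126+0.160076i
  [+2]  conj(Y_{8,2})(Ω₁) = +0.070325+0.236678i ; Y_{8,2}(Ω₂) = -0.113937-0.321296i ; Δ = +0.068031-0.049562i
  [+3]  conj(Y_{8,3})(Ω₁) = -0.020340+0.055349i ; Y_{8,3}(Ω₂) = +0.023714-0.084299i ; Δ = +0.004184+0.003027i
  [+4]  conj(Y_{8,4})(Ω₁) = -0.008284+0.005399i ; Y_{8,4}(Ω₂) = -0.335527+0.272197i ; Δ = +0.001310-0.004066i
  [+5]  conj(Y_{8,5})(Ω₁) = -0.001221-0.000077i ; Y_{8,5}(Ω₂) = +0.431510-0.028762i ; Δ = -0.000529+0.000002i
  [+6]  conj(Y_{8,6})(Ω₁) = -0.000086-0.000073i ; Y_{8,6}(Ω₂) = -0.215297-0.131541i ; Δ = +0.000009+0.000027i
  [+7]  conj(Y_{8,7})(Ω₁) = -0.000002-0.000007i ; Y_{8,7}(Ω₂) = +0.037838+0.087695i ; Δ = +0.000001-0.000000i
  [+8]  conj(Y_{8,8})(Ω₁) = +0.000000-0.000000i ; Y_{8,8}(Ω₂) = +0.004482-0.021269i ; Δ = -0.000000-0.000000i
Accumulated sum +0.421892+0.000000i; after 4π/(2l+1) scaling, +0.311861+0.000000i ⇒ P_8 = 0.311861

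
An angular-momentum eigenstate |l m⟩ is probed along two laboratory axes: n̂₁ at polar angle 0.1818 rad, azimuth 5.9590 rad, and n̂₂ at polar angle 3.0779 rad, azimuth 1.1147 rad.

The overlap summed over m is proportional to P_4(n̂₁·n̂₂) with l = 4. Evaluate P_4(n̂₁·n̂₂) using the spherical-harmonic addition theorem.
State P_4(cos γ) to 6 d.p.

Addition theorem: P_4(cos γ) = (4π/9) Σ_m Y*_{lm}(Ω₁) Y_{lm}(Ω₂), m = −4…4:
  m=-4: (0.000128, -0.000455) × (-0.000002, 0.000007) = (0.000000, 0.000000)  (running Σ = (0.000000, 0.000000))
  m=-3: (0.004098, -0.006012) × (0.000316, -0.000065) = (0.000001, -0.000002)  (running Σ = (0.000001, -0.000002))
  m=-2: (0.050302, -0.038111) × (-0.004953, -0.006400) = (-0.000493, -0.000133)  (running Σ = (-0.000492, -0.000135))
  m=-1: (0.300724, -0.101055) × (-0.052568, 0.107151) = (-0.004980, 0.037535)  (running Σ = (-0.005472, 0.037400))
  m=0: (0.711921, -0.000000) × (0.829203, 0.000000) = (0.590327, 0.000000)  (running Σ = (0.584854, 0.037400))
  m=1: (-0.300724, -0.101055) × (0.052568, 0.107151) = (-0.004980, -0.037535)  (running Σ = (0.579874, -0.000135))
  m=2: (0.050302, 0.038111) × (-0.004953, 0.006400) = (-0.000493, 0.000133)  (running Σ = (0.579381, -0.000002))
  m=3: (-0.004098, -0.006012) × (-0.000316, -0.000065) = (0.000001, 0.000002)  (running Σ = (0.579382, 0.000000))
  m=4: (0.000128, 0.000455) × (-0.000002, -0.000007) = (0.000000, -0.000000)  (running Σ = (0.579382, 0.000000))
Accumulated sum (0.579382, 0.000000); after 4π/(2l+1) scaling, (0.808970, 0.000000) ⇒ P_4 = 0.808970

0.808970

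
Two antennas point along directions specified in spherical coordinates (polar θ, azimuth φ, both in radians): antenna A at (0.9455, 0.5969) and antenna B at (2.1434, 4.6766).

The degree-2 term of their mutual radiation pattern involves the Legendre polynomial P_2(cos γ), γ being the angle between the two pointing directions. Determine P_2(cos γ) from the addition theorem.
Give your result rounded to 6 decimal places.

Term-by-term m-sum for l=2 (normalisation 4π/5 = 2.513274):
  m=-2: Y*=(0.093479, 0.236097)  Y=(-0.272176, -0.019515)  product (-0.020835, -0.066084)
  m=-1: Y*=(0.303242, 0.206082)  Y=(0.012588, -0.351592)  product (0.076274, -0.104023)
  m=+0: Y*=(0.008787, -0.000000)  Y=(-0.037622, 0.000000)  product (-0.000331, 0.000000)
  m=+1: Y*=(-0.303242, 0.206082)  Y=(-0.012588, -0.351592)  product (0.076274, 0.104023)
  m=+2: Y*=(0.093479, -0.236097)  Y=(-0.272176, 0.019515)  product (-0.020835, 0.066084)
Σ over m = (0.110547, 0.000000); ×(4π/5) → (0.277835, 0.000000). Real part: 0.277835

0.277835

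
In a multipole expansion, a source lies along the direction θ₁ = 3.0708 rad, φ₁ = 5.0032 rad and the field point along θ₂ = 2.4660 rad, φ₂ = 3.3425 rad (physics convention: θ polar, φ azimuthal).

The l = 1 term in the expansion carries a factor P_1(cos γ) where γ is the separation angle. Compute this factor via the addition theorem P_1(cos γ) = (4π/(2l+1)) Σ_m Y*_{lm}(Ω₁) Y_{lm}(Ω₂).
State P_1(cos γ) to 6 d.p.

0.774410

Addition theorem: P_1(cos γ) = (4π/3) Σ_m Y*_{lm}(Ω₁) Y_{lm}(Ω₂), m = −1…1:
  [-1]  conj(Y_{1,-1})(Ω₁) = +0.007007-0.023412i ; Y_{1,-1}(Ω₂) = -0.211712+0.043116i ; Δ = -0.000474+0.005259i
  [+0]  conj(Y_{1,0})(Ω₁) = -0.487379-0.000000i ; Y_{1,0}(Ω₂) = -0.381274+0.000000i ; Δ = +0.185825+0.000000i
  [+1]  conj(Y_{1,1})(Ω₁) = -0.007007-0.023412i ; Y_{1,1}(Ω₂) = +0.211712+0.043116i ; Δ = -0.000474-0.005259i
Total Σ_m = +0.184877+0.000000i. Multiply by 4.188790: +0.774410+0.000000i. P_1(cos γ) = 0.774410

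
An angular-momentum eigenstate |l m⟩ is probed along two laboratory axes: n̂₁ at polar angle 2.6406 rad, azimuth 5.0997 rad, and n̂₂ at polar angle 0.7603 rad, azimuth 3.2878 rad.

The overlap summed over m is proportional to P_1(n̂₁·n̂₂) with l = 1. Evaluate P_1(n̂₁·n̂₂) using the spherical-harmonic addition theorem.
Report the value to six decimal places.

-0.714609

Addition theorem: P_1(cos γ) = (4π/3) Σ_m Y*_{lm}(Ω₁) Y_{lm}(Ω₂), m = −1…1:
  m=-1: +0.062675-0.153648i × -0.235553+0.034687i = -0.009434+0.038366i  (running Σ = -0.009434+0.038366i)
  m=0: -0.428556-0.000000i × +0.354056+0.000000i = -0.151733-0.000000i  (running Σ = -0.161167+0.038366i)
  m=1: -0.062675-0.153648i × +0.235553+0.034687i = -0.009434-0.038366i  (running Σ = -0.170600+0.000000i)
Σ over m = -0.170600+0.000000i; ×(4π/3) → -0.714609+0.000000i. Real part: -0.714609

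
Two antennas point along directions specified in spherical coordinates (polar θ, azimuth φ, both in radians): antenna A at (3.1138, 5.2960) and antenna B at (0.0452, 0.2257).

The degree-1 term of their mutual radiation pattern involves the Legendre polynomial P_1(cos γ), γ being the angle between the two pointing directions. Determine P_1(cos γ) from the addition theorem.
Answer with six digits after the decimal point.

Term-by-term m-sum for l=1 (normalisation 4π/3 = 4.188790):
  [-1]  conj(Y_{1,-1})(Ω₁) = (0.005291, -0.008012) ; Y_{1,-1}(Ω₂) = (0.015215, -0.003494) ; Δ = (0.000053, -0.000140)
  [+0]  conj(Y_{1,0})(Ω₁) = (-0.488414, -0.000000) ; Y_{1,0}(Ω₂) = (0.488103, 0.000000) ; Δ = (-0.238396, -0.000000)
  [+1]  conj(Y_{1,1})(Ω₁) = (-0.005291, -0.008012) ; Y_{1,1}(Ω₂) = (-0.015215, -0.003494) ; Δ = (0.000053, 0.000140)
Accumulated sum (-0.238291, 0.000000); after 4π/(2l+1) scaling, (-0.998153, 0.000000) ⇒ P_1 = -0.998153

-0.998153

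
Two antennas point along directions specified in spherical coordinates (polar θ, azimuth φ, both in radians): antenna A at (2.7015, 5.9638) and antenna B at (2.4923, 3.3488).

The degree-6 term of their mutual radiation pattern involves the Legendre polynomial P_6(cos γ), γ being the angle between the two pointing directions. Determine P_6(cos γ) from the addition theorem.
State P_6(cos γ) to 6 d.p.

0.324392

Summing Y*_{l m}(θ₁,φ₁)·Y_{l m}(θ₂,φ₂) over m ∈ [−6, 6]; prefactor 4π/(2·6+1) = 0.966644:
  m=-6: (-0.000978, -0.002717) × (0.007593, -0.022346) = (-0.000068, 0.000001)  (running Σ = (-0.000068, 0.000001))
  m=-5: (0.000555, 0.021239) × (0.054889, -0.092667) = (0.001999, 0.001114)  (running Σ = (0.001931, 0.001116))
  m=-4: (0.027191, -0.090047) × (0.192633, -0.210136) = (-0.013684, -0.023060)  (running Σ = (-0.011754, -0.021944))
  m=-3: (-0.157308, 0.223812) × (0.370928, -0.265718) = (0.001121, 0.124818)  (running Σ = (-0.010633, 0.102873))
  m=-2: (0.397465, -0.295171) × (0.312007, -0.137249) = (0.083500, -0.146647)  (running Σ = (0.072867, -0.043774))
  m=-1: (-0.384912, 0.127293) × (-0.145686, 0.030627) = (0.052178, -0.030333)  (running Σ = (0.125045, -0.074107))
  m=0: (-0.217455, -0.000000) × (-0.393168, 0.000000) = (0.085496, 0.000000)  (running Σ = (0.210541, -0.074107))
  m=1: (0.384912, 0.127293) × (0.145686, 0.030627) = (0.052178, 0.030333)  (running Σ = (0.262719, -0.043774))
  m=2: (0.397465, 0.295171) × (0.312007, 0.137249) = (0.083500, 0.146647)  (running Σ = (0.346219, 0.102873))
  m=3: (0.157308, 0.223812) × (-0.370928, -0.265718) = (0.001121, -0.124818)  (running Σ = (0.347340, -0.021944))
  m=4: (0.027191, 0.090047) × (0.192633, 0.210136) = (-0.013684, 0.023060)  (running Σ = (0.333656, 0.001116))
  m=5: (-0.000555, 0.021239) × (-0.054889, -0.092667) = (0.001999, -0.001114)  (running Σ = (0.335654, 0.000001))
  m=6: (-0.000978, 0.002717) × (0.007593, 0.022346) = (-0.000068, -0.000001)  (running Σ = (0.335586, -0.000000))
Total Σ_m = (0.335586, -0.000000). Multiply by 0.966644: (0.324392, -0.000000). P_6(cos γ) = 0.324392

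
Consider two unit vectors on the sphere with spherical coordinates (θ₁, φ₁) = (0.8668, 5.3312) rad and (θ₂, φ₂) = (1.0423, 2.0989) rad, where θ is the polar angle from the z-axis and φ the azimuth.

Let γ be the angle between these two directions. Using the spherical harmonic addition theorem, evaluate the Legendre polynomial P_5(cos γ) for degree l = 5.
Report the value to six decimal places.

-0.335540

Addition theorem: P_5(cos γ) = (4π/11) Σ_m Y*_{lm}(Ω₁) Y_{lm}(Ω₂), m = −5…5:
  term(m=-5) = -0.02393 - 0.01167j   from Y*(Ω₁)=0.00568 + 0.11931j, Y(Ω₂)=-0.10708 + 0.19550j
  term(m=-4) = 0.12341 + 0.04685j   from Y*(Ω₁)=-0.25212 + 0.19825j, Y(Ω₂)=-0.21218 - 0.35268j
  term(m=-3) = -0.11736 - 0.03275j   from Y*(Ω₁)=-0.40732 - 0.11962j, Y(Ω₂)=0.28699 - 0.00388j
  term(m=-2) = -0.02435 - 0.00447j   from Y*(Ω₁)=-0.05355 - 0.15472j, Y(Ω₂)=0.07441 - 0.13161j
  term(m=-1) = -0.09533 - 0.00867j   from Y*(Ω₁)=-0.16702 + 0.23454j, Y(Ω₂)=0.16752 + 0.28716j
  term(m=+0) = -0.01860 + 0.00000j   from Y*(Ω₁)=-0.24745 + 0.00000j, Y(Ω₂)=0.07518 + 0.00000j
  term(m=+1) = -0.09533 + 0.00867j   from Y*(Ω₁)=0.16702 + 0.23454j, Y(Ω₂)=-0.16752 + 0.28716j
  term(m=+2) = -0.02435 + 0.00447j   from Y*(Ω₁)=-0.05355 + 0.15472j, Y(Ω₂)=0.07441 + 0.13161j
  term(m=+3) = -0.11736 + 0.03275j   from Y*(Ω₁)=0.40732 - 0.11962j, Y(Ω₂)=-0.28699 - 0.00388j
  term(m=+4) = 0.12341 - 0.04685j   from Y*(Ω₁)=-0.25212 - 0.19825j, Y(Ω₂)=-0.21218 + 0.35268j
  term(m=+5) = -0.02393 + 0.01167j   from Y*(Ω₁)=-0.00568 + 0.11931j, Y(Ω₂)=0.10708 + 0.19550j
Accumulated sum -0.29372 - 0.00000j; after 4π/(2l+1) scaling, -0.33554 - 0.00000j ⇒ P_5 = -0.335540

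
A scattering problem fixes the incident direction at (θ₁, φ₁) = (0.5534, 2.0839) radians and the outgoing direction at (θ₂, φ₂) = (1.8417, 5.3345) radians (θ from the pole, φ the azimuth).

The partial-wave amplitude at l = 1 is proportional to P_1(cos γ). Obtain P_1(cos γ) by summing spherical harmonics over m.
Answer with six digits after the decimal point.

-0.731069

Expand P_1 via completeness: Σ_{m} conj(Y_{1,m}) at Ω₁ times Y_{1,m} at Ω₂ —
  term(m=-1) = (-0.060090, 0.006576)   from Y*(Ω₁)=(-0.089137, 0.158202), Y(Ω₂)=(0.193995, 0.270526)
  term(m=+0) = (-0.054350, 0.000000)   from Y*(Ω₁)=(0.415675, -0.000000), Y(Ω₂)=(-0.130751, 0.000000)
  term(m=+1) = (-0.060090, -0.006576)   from Y*(Ω₁)=(0.089137, 0.158202), Y(Ω₂)=(-0.193995, 0.270526)
Total Σ_m = (-0.174530, 0.000000). Multiply by 4.188790: (-0.731069, 0.000000). P_1(cos γ) = -0.731069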